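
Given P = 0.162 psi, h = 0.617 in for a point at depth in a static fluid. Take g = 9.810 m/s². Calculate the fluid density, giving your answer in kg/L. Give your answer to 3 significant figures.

Rearranging P = ρ·g·h for ρ: ρ = P/(g·h).
P = 0.162 psi = 1117 Pa; h = 0.617 in = 0.01567 m; g = 9.810 m/s².
ρ = 7265 kg/m³
7265 kg/m³ × (1 kg/L / 1000 kg/m³) = 7.265 kg/L

7.27 kg/L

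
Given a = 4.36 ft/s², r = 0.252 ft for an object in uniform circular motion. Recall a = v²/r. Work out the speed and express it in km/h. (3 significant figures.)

Solving a = v²/r for v: v = √(a·r).
a = 4.36 ft/s² = 1.329 m/s²; r = 0.252 ft = 0.07681 m.
v = 0.3195 m/s
0.3195 m/s × (1 km/h / 0.2778 m/s) = 1.150 km/h

1.15 km/h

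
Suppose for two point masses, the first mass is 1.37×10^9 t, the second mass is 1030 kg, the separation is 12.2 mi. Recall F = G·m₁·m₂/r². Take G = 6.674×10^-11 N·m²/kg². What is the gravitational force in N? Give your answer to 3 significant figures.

From Newton's law of gravitation: F = Gm₁m₂/r².
m₁ = 1.37×10^9 t = 1.370×10^12 kg; m₂ = 1030 kg; r = 12.2 mi = 19634 m; G = 6.674×10^-11 N·m²/kg².
F = 2.443×10^-4 N  (the unit combination reduces to kg·m/s² = N)

2.44×10^-4 N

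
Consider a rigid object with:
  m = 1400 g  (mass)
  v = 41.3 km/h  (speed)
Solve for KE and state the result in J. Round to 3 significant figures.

KE is given directly by: KE = ½mv².
m = 1400 g = 1.400 kg; v = 41.3 km/h = 11.47 m/s.
KE = 92.13 J

92.1 J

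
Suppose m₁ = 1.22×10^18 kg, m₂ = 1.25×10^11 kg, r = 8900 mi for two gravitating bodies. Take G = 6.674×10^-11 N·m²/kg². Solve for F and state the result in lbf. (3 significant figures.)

11200 lbf

From Newton's law of gravitation: F = Gm₁m₂/r².
m₁ = 1.22×10^18 kg; m₂ = 1.25×10^11 kg; r = 8900 mi = 1.432×10^7 m; G = 6.674×10^-11 N·m²/kg².
F = 49611 N
49611 N × (1 lbf / 4.448 N) = 11153 lbf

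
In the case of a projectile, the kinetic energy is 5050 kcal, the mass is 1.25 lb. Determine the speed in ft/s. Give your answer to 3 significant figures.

Solving KE = ½mv² for v: v = √(2·KE/m).
KE = 5050 kcal = 2.113×10^7 J; m = 1.25 lb = 0.5670 kg.
v = 8633 m/s
8633 m/s × (1 ft/s / 0.3048 m/s) = 28324 ft/s

28300 ft/s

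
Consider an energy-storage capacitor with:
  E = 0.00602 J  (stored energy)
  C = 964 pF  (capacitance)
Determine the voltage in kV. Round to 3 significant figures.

3.53 kV

Solving E = ½C·V² for V: V = √(2E/C).
E = 0.00602 J; C = 964 pF = 9.640×10^-10 F.
V = 3534 V
3534 V × (1 kV / 1000 V) = 3.534 kV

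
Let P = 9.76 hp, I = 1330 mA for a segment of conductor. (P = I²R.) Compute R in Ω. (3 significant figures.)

Rearranging P = I²R for R: R = P/I².
P = 9.76 hp = 7278 W; I = 1330 mA = 1.330 A.
R = 4114 Ω

4110 Ω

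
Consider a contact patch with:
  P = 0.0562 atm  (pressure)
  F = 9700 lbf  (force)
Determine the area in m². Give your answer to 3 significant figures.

7.58 m²

Solving P = F/A for A: A = F/P.
P = 0.0562 atm = 5694 Pa; F = 9700 lbf = 43148 N.
A = 7.577 m²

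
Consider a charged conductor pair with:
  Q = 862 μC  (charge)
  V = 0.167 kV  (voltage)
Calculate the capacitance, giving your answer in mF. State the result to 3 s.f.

Directly: C = Q/V.
Q = 862 μC = 8.620×10^-4 C; V = 0.167 kV = 167.0 V.
C = 5.162×10^-6 F
5.162×10^-6 F × (1 mF / 0.001000 F) = 0.005162 mF

0.00516 mF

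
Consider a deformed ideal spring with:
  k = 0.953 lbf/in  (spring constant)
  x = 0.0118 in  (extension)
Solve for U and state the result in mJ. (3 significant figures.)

Directly: U = ½kx².
k = 0.953 lbf/in = 166.9 N/m; x = 0.0118 in = 2.997×10^-4 m.
U = 7.496×10^-6 J  (the unit combination reduces to kg·m²/s² = J)
7.496×10^-6 J × (1 mJ / 0.001000 J) = 0.007496 mJ

0.00750 mJ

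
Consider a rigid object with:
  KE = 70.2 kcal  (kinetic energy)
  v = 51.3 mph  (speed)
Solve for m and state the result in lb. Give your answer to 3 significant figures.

Rearranging KE = ½mv² for m: m = 2·KE/v².
KE = 70.2 kcal = 2.937×10^5 J; v = 51.3 mph = 22.93 m/s.
m = 1117 kg
1117 kg × (1 lb / 0.4536 kg) = 2462 lb

2460 lb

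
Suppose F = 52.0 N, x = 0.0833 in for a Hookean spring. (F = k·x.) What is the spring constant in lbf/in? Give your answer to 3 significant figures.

Rearranging: k = F/x.
F = 52.0 N; x = 0.0833 in = 0.002116 m.
k = 24577 N/m
24577 N/m × (1 lbf/in / 175.1 N/m) = 140.3 lbf/in

140 lbf/in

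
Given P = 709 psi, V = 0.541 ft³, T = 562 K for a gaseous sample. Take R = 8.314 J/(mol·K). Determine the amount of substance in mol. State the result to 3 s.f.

16.0 mol

From the ideal-gas law: n = PV/(RT).
P = 709 psi = 4.888×10^6 Pa; V = 0.541 ft³ = 0.01532 m³; T = 562 K; R = 8.314 J/(mol·K).
n = 16.03 mol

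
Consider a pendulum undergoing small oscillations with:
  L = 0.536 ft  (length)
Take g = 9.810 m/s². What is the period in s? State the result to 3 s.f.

T is given directly by: T = 2π√(L/g).
L = 0.536 ft = 0.1634 m; g = 9.810 m/s².
T = 0.8108 s

0.811 s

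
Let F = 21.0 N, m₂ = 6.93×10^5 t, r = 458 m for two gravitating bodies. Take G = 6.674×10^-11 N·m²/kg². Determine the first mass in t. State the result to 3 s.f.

95200 t

Rearranging: m₁ = F·r²/(G·m₂).
F = 21.0 N; m₂ = 6.93×10^5 t = 6.930×10^8 kg; r = 458 m; G = 6.674×10^-11 N·m²/kg².
m₁ = 9.524×10^7 kg
9.524×10^7 kg × (1 t / 1000 kg) = 95243 t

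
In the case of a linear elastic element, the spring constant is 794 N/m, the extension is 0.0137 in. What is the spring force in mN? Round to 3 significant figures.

276 mN

From Hooke's law: F = kx.
k = 794 N/m; x = 0.0137 in = 3.480×10^-4 m.
F = 0.2763 N  (the unit combination reduces to kg·m/s² = N)
0.2763 N × (1 mN / 0.001000 N) = 276.3 mN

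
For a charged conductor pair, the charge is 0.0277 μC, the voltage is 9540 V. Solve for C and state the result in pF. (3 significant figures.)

2.90 pF

Directly: C = Q/V.
Q = 0.0277 μC = 2.770×10^-8 C; V = 9540 V.
C = 2.904×10^-12 F
2.904×10^-12 F × (1 pF / 1.000×10^-12 F) = 2.904 pF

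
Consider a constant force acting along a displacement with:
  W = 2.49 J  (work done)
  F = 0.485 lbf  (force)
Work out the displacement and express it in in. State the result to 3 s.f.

45.4 in

Rearranging: d = W/F.
W = 2.49 J; F = 0.485 lbf = 2.157 N.
d = 1.154 m
1.154 m × (1 in / 0.02540 m) = 45.44 in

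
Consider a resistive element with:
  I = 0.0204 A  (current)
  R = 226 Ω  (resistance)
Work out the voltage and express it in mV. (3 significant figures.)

Directly: V = IR.
I = 0.0204 A; R = 226 Ω.
V = 4.610 V
4.610 V × (1 mV / 0.001000 V) = 4610 mV

4610 mV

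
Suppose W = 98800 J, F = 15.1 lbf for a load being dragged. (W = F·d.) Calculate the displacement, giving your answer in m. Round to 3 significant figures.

Solving W = F·d for d: d = W/F.
W = 98800 J; F = 15.1 lbf = 67.17 N.
d = 1471 m

1470 m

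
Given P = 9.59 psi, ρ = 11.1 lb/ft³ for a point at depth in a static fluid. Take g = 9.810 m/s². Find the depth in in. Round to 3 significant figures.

1490 in

Solving P = ρ·g·h for h: h = P/(ρ·g).
P = 9.59 psi = 66121 Pa; ρ = 11.1 lb/ft³ = 177.8 kg/m³; g = 9.810 m/s².
h = 37.91 m
37.91 m × (1 in / 0.02540 m) = 1492 in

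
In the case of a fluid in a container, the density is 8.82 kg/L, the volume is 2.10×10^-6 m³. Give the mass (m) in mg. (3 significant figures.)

Rearranging ρ = m/V for m: m = ρV.
ρ = 8.82 kg/L = 8820 kg/m³; V = 2.10×10^-6 m³.
m = 0.01852 kg
0.01852 kg × (1 mg / 1.000×10^-6 kg) = 18522 mg

18500 mg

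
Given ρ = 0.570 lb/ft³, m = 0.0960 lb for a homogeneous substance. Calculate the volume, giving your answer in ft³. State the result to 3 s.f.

Rearranging ρ = m/V for V: V = m/ρ.
ρ = 0.570 lb/ft³ = 9.131 kg/m³; m = 0.0960 lb = 0.04354 kg.
V = 0.004769 m³
0.004769 m³ × (1 ft³ / 0.02832 m³) = 0.1684 ft³

0.168 ft³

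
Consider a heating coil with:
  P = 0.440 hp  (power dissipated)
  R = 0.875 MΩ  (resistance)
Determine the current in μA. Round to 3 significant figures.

Rearranging: I = √(P/R).
P = 0.440 hp = 328.1 W; R = 0.875 MΩ = 8.750×10^5 Ω.
I = 0.01936 A
0.01936 A × (1 μA / 1.000×10^-6 A) = 19364 μA

19400 μA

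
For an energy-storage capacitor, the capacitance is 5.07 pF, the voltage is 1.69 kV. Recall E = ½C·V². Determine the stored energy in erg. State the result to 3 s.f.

Directly: E = ½CV².
C = 5.07 pF = 5.070×10^-12 F; V = 1.69 kV = 1690 V.
E = 7.240×10^-6 J
7.240×10^-6 J × (1 erg / 1.000×10^-7 J) = 72.40 erg

72.4 erg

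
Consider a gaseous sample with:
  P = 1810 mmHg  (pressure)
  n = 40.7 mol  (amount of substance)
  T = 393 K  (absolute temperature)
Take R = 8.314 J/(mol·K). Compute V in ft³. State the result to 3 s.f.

From the ideal-gas law: V = nRT/P.
P = 1810 mmHg = 2.413×10^5 Pa; n = 40.7 mol; T = 393 K; R = 8.314 J/(mol·K).
V = 0.5511 m³
0.5511 m³ × (1 ft³ / 0.02832 m³) = 19.46 ft³

19.5 ft³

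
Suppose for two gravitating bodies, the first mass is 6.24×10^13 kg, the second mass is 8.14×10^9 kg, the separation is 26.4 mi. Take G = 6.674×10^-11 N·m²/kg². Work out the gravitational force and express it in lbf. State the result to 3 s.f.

4220 lbf

F is given directly by: F = Gm₁m₂/r².
m₁ = 6.24×10^13 kg; m₂ = 8.14×10^9 kg; r = 26.4 mi = 42487 m; G = 6.674×10^-11 N·m²/kg².
F = 18780 N  (the unit combination reduces to kg·m/s² = N)
18780 N × (1 lbf / 4.448 N) = 4222 lbf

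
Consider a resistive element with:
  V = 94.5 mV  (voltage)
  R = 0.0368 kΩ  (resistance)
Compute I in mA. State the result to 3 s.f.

2.57 mA

From Ohm's law: I = V/R.
V = 94.5 mV = 0.09450 V; R = 0.0368 kΩ = 36.80 Ω.
I = 0.002568 A
0.002568 A × (1 mA / 0.001000 A) = 2.568 mA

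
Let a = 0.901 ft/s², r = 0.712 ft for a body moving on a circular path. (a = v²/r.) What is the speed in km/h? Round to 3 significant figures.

Rearranging a = v²/r for v: v = √(a·r).
a = 0.901 ft/s² = 0.2746 m/s²; r = 0.712 ft = 0.2170 m.
v = 0.2441 m/s
0.2441 m/s × (1 km/h / 0.2778 m/s) = 0.8789 km/h

0.879 km/h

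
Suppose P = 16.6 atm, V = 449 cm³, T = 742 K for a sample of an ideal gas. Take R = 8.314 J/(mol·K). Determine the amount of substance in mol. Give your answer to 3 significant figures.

From the ideal-gas law: n = PV/(RT).
P = 16.6 atm = 1.682×10^6 Pa; V = 449 cm³ = 4.490×10^-4 m³; T = 742 K; R = 8.314 J/(mol·K).
n = 0.1224 mol

0.122 mol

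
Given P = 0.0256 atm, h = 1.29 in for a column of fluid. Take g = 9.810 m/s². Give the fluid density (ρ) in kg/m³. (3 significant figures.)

8070 kg/m³

Solving P = ρ·g·h for ρ: ρ = P/(g·h).
P = 0.0256 atm = 2594 Pa; h = 1.29 in = 0.03277 m; g = 9.810 m/s².
ρ = 8070 kg/m³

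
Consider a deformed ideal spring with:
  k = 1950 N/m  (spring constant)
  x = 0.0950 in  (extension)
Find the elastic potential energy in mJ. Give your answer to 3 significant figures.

U is given directly by: U = ½kx².
k = 1950 N/m; x = 0.0950 in = 0.002413 m.
U = 0.005677 J
0.005677 J × (1 mJ / 0.001000 J) = 5.677 mJ

5.68 mJ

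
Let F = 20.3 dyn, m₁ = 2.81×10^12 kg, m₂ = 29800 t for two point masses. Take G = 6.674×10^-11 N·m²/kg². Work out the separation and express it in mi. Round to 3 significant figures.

3260 mi

From Newton's law of gravitation: r = √(G·m₁m₂/F).
F = 20.3 dyn = 2.030×10^-4 N; m₁ = 2.81×10^12 kg; m₂ = 29800 t = 2.980×10^7 kg; G = 6.674×10^-11 N·m²/kg².
r = 5.247×10^6 m
5.247×10^6 m × (1 mi / 1609 m) = 3260 mi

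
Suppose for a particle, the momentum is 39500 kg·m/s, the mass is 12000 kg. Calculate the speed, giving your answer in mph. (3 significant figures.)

7.36 mph

Solving p = m·v for v: v = p/m.
p = 39500 kg·m/s; m = 12000 kg.
v = 3.292 m/s
3.292 m/s × (1 mph / 0.4470 m/s) = 7.363 mph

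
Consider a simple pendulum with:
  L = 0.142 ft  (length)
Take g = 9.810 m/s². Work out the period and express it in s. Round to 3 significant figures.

T is given directly by: T = 2π√(L/g).
L = 0.142 ft = 0.04328 m; g = 9.810 m/s².
T = 0.4173 s

0.417 s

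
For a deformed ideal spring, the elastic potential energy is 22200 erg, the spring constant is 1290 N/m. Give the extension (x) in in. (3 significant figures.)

0.0730 in

Rearranging U = ½k·x² for x: x = √(2U/k).
U = 22200 erg = 0.002220 J; k = 1290 N/m.
x = 0.001855 m
0.001855 m × (1 in / 0.02540 m) = 0.07304 in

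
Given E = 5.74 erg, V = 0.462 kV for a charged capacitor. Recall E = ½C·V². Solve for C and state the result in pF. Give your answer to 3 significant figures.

Rearranging E = ½C·V² for C: C = 2E/V².
E = 5.74 erg = 5.740×10^-7 J; V = 0.462 kV = 462.0 V.
C = 5.378×10^-12 F
5.378×10^-12 F × (1 pF / 1.000×10^-12 F) = 5.378 pF

5.38 pF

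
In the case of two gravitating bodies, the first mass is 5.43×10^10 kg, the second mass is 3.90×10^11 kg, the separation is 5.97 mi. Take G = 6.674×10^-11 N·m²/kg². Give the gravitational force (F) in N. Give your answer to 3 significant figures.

Directly: F = Gm₁m₂/r².
m₁ = 5.43×10^10 kg; m₂ = 3.90×10^11 kg; r = 5.97 mi = 9608 m; G = 6.674×10^-11 N·m²/kg².
F = 15311 N  (the unit combination reduces to kg·m/s² = N)

15300 N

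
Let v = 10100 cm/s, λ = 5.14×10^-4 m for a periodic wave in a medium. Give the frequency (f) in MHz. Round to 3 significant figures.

0.196 MHz

Rearranging v = f·λ for f: f = v/λ.
v = 10100 cm/s = 101.0 m/s; λ = 5.14×10^-4 m.
f = 1.965×10^5 Hz
1.965×10^5 Hz × (1 MHz / 1.000×10^6 Hz) = 0.1965 MHz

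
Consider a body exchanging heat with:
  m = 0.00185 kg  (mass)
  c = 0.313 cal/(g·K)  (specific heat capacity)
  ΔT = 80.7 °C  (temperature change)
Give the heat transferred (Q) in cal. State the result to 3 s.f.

Q is given directly by: Q = mcΔT.
m = 0.00185 kg; c = 0.313 cal/(g·K) = 1310 J/(kg·K); ΔT = 80.7 °C = 80.70 K.
Q = 195.5 J
195.5 J × (1 cal / 4.184 J) = 46.73 cal

46.7 cal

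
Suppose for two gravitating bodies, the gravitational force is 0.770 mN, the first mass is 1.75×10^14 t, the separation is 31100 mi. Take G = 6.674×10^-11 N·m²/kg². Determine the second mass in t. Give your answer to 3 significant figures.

165 t

Rearranging: m₂ = F·r²/(G·m₁).
F = 0.770 mN = 7.700×10^-4 N; m₁ = 1.75×10^14 t = 1.750×10^17 kg; r = 31100 mi = 5.005×10^7 m; G = 6.674×10^-11 N·m²/kg².
m₂ = 1.652×10^5 kg
1.652×10^5 kg × (1 t / 1000 kg) = 165.2 t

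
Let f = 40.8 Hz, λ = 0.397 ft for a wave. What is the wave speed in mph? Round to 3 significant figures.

11.0 mph

v is given directly by: v = fλ.
f = 40.8 Hz; λ = 0.397 ft = 0.1210 m.
v = 4.937 m/s
4.937 m/s × (1 mph / 0.4470 m/s) = 11.04 mph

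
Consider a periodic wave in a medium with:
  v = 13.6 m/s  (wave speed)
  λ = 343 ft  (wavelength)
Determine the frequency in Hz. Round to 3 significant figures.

0.130 Hz

Rearranging: f = v/λ.
v = 13.6 m/s; λ = 343 ft = 104.5 m.
f = 0.1301 Hz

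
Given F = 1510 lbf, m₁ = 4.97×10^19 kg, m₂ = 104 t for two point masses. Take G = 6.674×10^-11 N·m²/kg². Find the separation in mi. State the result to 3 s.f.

From Newton's law of gravitation: r = √(G·m₁m₂/F).
F = 1510 lbf = 6717 N; m₁ = 4.97×10^19 kg; m₂ = 104 t = 1.040×10^5 kg; G = 6.674×10^-11 N·m²/kg².
r = 2.266×10^5 m
2.266×10^5 m × (1 mi / 1609 m) = 140.8 mi

141 mi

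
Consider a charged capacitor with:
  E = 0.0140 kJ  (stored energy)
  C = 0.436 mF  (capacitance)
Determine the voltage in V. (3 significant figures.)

253 V

Solving E = ½C·V² for V: V = √(2E/C).
E = 0.0140 kJ = 14.00 J; C = 0.436 mF = 4.360×10^-4 F.
V = 253.4 V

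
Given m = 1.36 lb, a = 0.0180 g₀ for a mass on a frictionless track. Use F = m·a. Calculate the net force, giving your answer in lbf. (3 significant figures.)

From Newton's second law: F = m·a.
m = 1.36 lb = 0.6169 kg; a = 0.0180 g₀ = 0.1765 m/s².
F = 0.1089 N
0.1089 N × (1 lbf / 4.448 N) = 0.02448 lbf

0.0245 lbf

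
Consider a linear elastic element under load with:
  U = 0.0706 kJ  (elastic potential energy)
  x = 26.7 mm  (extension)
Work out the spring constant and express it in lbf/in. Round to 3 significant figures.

1130 lbf/in

Rearranging: k = 2U/x².
U = 0.0706 kJ = 70.60 J; x = 26.7 mm = 0.02670 m.
k = 1.981×10^5 N/m
1.981×10^5 N/m × (1 lbf/in / 175.1 N/m) = 1131 lbf/in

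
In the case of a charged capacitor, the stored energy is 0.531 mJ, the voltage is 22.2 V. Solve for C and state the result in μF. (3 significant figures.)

2.15 μF

Rearranging E = ½C·V² for C: C = 2E/V².
E = 0.531 mJ = 5.310×10^-4 J; V = 22.2 V.
C = 2.155×10^-6 F
2.155×10^-6 F × (1 μF / 1.000×10^-6 F) = 2.155 μF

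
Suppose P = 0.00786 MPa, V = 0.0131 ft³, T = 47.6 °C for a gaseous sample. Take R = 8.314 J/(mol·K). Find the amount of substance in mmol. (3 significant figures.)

1.09 mmol

Rearranging PV = nRT for n: n = PV/(RT).
P = 0.00786 MPa = 7860 Pa; V = 0.0131 ft³ = 3.710×10^-4 m³; T = 47.6 °C = 320.8 K; R = 8.314 J/(mol·K).
n = 0.001093 mol
0.001093 mol × (1 mmol / 0.001000 mol) = 1.093 mmol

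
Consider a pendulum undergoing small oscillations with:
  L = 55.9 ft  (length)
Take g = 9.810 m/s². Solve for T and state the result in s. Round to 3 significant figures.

8.28 s

Directly: T = 2π√(L/g).
L = 55.9 ft = 17.04 m; g = 9.810 m/s².
T = 8.281 s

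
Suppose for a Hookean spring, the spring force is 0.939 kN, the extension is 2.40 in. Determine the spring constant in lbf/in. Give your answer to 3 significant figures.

88.0 lbf/in

Rearranging F = k·x for k: k = F/x.
F = 0.939 kN = 939.0 N; x = 2.40 in = 0.06096 m.
k = 15404 N/m
15404 N/m × (1 lbf/in / 175.1 N/m) = 87.96 lbf/in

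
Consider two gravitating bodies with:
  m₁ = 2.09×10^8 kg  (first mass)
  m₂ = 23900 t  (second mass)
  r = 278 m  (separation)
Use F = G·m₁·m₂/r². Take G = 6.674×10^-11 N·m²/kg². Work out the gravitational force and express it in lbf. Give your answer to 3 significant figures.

From Newton's law of gravitation: F = Gm₁m₂/r².
m₁ = 2.09×10^8 kg; m₂ = 23900 t = 2.390×10^7 kg; r = 278 m; G = 6.674×10^-11 N·m²/kg².
F = 4.314 N
4.314 N × (1 lbf / 4.448 N) = 0.9697 lbf

0.970 lbf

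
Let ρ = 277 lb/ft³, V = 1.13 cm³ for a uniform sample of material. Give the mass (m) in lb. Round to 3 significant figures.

0.0111 lb

Solving ρ = m/V for m: m = ρV.
ρ = 277 lb/ft³ = 4437 kg/m³; V = 1.13 cm³ = 1.130×10^-6 m³.
m = 0.005014 kg
0.005014 kg × (1 lb / 0.4536 kg) = 0.01105 lb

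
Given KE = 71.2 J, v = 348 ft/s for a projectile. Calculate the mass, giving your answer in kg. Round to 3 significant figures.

Solving KE = ½mv² for m: m = 2·KE/v².
KE = 71.2 J; v = 348 ft/s = 106.1 m/s.
m = 0.01266 kg

0.0127 kg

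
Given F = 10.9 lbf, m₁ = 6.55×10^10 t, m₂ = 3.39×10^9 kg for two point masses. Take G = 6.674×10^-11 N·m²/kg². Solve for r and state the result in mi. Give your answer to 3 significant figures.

Rearranging: r = √(G·m₁m₂/F).
F = 10.9 lbf = 48.49 N; m₁ = 6.55×10^10 t = 6.550×10^13 kg; m₂ = 3.39×10^9 kg; G = 6.674×10^-11 N·m²/kg².
r = 5.528×10^5 m
5.528×10^5 m × (1 mi / 1609 m) = 343.5 mi

344 mi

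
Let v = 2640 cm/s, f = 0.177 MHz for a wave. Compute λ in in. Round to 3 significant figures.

Rearranging: λ = v/f.
v = 2640 cm/s = 26.40 m/s; f = 0.177 MHz = 1.770×10^5 Hz.
λ = 1.492×10^-4 m
1.492×10^-4 m × (1 in / 0.02540 m) = 0.005872 in

0.00587 in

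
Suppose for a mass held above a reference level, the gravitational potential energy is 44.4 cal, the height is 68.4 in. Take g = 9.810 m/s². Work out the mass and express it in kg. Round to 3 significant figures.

10.9 kg

Rearranging: m = PE/(g·h).
PE = 44.4 cal = 185.8 J; h = 68.4 in = 1.737 m; g = 9.810 m/s².
m = 10.90 kg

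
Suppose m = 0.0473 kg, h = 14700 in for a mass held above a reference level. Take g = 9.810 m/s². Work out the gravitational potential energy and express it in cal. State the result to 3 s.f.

Directly: PE = mgh.
m = 0.0473 kg; h = 14700 in = 373.4 m; g = 9.810 m/s².
PE = 173.3 J
173.3 J × (1 cal / 4.184 J) = 41.41 cal

41.4 cal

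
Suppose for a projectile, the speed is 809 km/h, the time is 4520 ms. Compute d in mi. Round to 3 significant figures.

0.631 mi

Rearranging: d = v·t.
v = 809 km/h = 224.7 m/s; t = 4520 ms = 4.520 s.
d = 1016 m
1016 m × (1 mi / 1609 m) = 0.6312 mi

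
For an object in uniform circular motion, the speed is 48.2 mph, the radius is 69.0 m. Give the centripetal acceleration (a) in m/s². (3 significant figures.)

6.73 m/s²

Directly: a = v²/r.
v = 48.2 mph = 21.55 m/s; r = 69.0 m.
a = 6.729 m/s²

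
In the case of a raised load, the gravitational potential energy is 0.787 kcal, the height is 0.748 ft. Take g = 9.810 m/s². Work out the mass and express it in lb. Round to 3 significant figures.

3250 lb

Rearranging: m = PE/(g·h).
PE = 0.787 kcal = 3293 J; h = 0.748 ft = 0.2280 m; g = 9.810 m/s².
m = 1472 kg
1472 kg × (1 lb / 0.4536 kg) = 3246 lb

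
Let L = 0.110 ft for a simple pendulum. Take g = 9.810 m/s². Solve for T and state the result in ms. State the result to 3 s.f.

Directly: T = 2π√(L/g).
L = 0.110 ft = 0.03353 m; g = 9.810 m/s².
T = 0.3673 s
0.3673 s × (1 ms / 0.001000 s) = 367.3 ms

367 ms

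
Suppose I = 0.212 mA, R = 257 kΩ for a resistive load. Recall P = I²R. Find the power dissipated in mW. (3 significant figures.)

11.6 mW

Directly: P = I²R.
I = 0.212 mA = 2.120×10^-4 A; R = 257 kΩ = 2.570×10^5 Ω.
P = 0.01155 W  (the unit combination reduces to kg·m²/s³ = W)
0.01155 W × (1 mW / 0.001000 W) = 11.55 mW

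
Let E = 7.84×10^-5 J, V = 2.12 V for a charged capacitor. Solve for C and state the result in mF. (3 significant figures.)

Rearranging: C = 2E/V².
E = 7.84×10^-5 J; V = 2.12 V.
C = 3.489×10^-5 F
3.489×10^-5 F × (1 mF / 0.001000 F) = 0.03489 mF

0.0349 mF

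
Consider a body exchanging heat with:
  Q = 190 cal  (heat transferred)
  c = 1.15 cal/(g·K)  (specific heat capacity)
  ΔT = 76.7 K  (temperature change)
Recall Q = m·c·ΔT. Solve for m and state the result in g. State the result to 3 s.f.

2.15 g

Rearranging Q = m·c·ΔT for m: m = Q/(c·ΔT).
Q = 190 cal = 795.0 J; c = 1.15 cal/(g·K) = 4812 J/(kg·K); ΔT = 76.7 K.
m = 0.002154 kg
0.002154 kg × (1 g / 0.001000 kg) = 2.154 g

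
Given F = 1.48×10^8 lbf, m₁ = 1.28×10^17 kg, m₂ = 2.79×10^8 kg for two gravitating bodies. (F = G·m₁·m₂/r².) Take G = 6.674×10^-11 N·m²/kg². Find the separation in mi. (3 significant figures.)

1.18 mi

From Newton's law of gravitation: r = √(G·m₁m₂/F).
F = 1.48×10^8 lbf = 6.583×10^8 N; m₁ = 1.28×10^17 kg; m₂ = 2.79×10^8 kg; G = 6.674×10^-11 N·m²/kg².
r = 1903 m
1903 m × (1 mi / 1609 m) = 1.182 mi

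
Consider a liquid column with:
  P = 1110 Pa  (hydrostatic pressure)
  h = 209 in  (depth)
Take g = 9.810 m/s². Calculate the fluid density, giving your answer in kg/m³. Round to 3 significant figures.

21.3 kg/m³

Rearranging P = ρ·g·h for ρ: ρ = P/(g·h).
P = 1110 Pa; h = 209 in = 5.309 m; g = 9.810 m/s².
ρ = 21.31 kg/m³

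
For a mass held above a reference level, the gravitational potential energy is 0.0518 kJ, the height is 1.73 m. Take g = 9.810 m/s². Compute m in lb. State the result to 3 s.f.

6.73 lb

Rearranging PE = m·g·h for m: m = PE/(g·h).
PE = 0.0518 kJ = 51.80 J; h = 1.73 m; g = 9.810 m/s².
m = 3.052 kg
3.052 kg × (1 lb / 0.4536 kg) = 6.729 lb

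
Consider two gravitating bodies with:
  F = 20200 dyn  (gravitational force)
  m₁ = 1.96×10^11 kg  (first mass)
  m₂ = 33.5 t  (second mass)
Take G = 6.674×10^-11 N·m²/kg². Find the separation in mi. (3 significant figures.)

From Newton's law of gravitation: r = √(G·m₁m₂/F).
F = 20200 dyn = 0.2020 N; m₁ = 1.96×10^11 kg; m₂ = 33.5 t = 33500 kg; G = 6.674×10^-11 N·m²/kg².
r = 1473 m
1473 m × (1 mi / 1609 m) = 0.9152 mi

0.915 mi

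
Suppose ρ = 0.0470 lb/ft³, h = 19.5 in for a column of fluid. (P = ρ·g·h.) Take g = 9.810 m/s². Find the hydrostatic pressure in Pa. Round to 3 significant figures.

3.66 Pa

Directly: P = ρgh.
ρ = 0.0470 lb/ft³ = 0.7529 kg/m³; h = 19.5 in = 0.4953 m; g = 9.810 m/s².
P = 3.658 Pa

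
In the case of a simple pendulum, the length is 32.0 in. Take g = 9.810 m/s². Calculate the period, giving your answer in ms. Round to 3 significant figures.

T is given directly by: T = 2π√(L/g).
L = 32.0 in = 0.8128 m; g = 9.810 m/s².
T = 1.809 s
1.809 s × (1 ms / 0.001000 s) = 1809 ms

1810 ms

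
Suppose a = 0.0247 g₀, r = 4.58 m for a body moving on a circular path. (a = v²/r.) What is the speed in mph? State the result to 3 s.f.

Solving a = v²/r for v: v = √(a·r).
a = 0.0247 g₀ = 0.2422 m/s²; r = 4.58 m.
v = 1.053 m/s
1.053 m/s × (1 mph / 0.4470 m/s) = 2.356 mph

2.36 mph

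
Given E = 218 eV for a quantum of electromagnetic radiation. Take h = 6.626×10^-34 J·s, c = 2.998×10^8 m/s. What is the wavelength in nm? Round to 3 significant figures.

Rearranging: λ = hc/E.
E = 218 eV = 3.493×10^-17 J; h = 6.626×10^-34 J·s; c = 2.998×10^8 m/s.
λ = 5.687×10^-9 m
5.687×10^-9 m × (1 nm / 1.000×10^-9 m) = 5.687 nm

5.69 nm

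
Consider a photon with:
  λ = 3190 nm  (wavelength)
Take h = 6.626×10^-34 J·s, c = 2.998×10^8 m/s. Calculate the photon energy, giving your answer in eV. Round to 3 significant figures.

E is given directly by: E = hc/λ.
λ = 3190 nm = 3.190×10^-6 m; h = 6.626×10^-34 J·s; c = 2.998×10^8 m/s.
E = 6.227×10^-20 J  (the unit combination reduces to kg·m²/s² = J)
6.227×10^-20 J × (1 eV / 1.602×10^-19 J) = 0.3887 eV

0.389 eV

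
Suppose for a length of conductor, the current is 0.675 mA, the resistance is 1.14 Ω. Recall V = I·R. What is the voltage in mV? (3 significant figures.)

From Ohm's law: V = IR.
I = 0.675 mA = 6.750×10^-4 A; R = 1.14 Ω.
V = 7.695×10^-4 V  (the unit combination reduces to kg·m²/(A·s³) = V)
7.695×10^-4 V × (1 mV / 0.001000 V) = 0.7695 mV

0.769 mV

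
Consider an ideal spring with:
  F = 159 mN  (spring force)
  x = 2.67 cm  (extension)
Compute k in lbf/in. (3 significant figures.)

0.0340 lbf/in

Rearranging: k = F/x.
F = 159 mN = 0.1590 N; x = 2.67 cm = 0.02670 m.
k = 5.955 N/m
5.955 N/m × (1 lbf/in / 175.1 N/m) = 0.03400 lbf/in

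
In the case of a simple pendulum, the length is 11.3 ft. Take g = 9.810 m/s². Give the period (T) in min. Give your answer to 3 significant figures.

T is given directly by: T = 2π√(L/g).
L = 11.3 ft = 3.444 m; g = 9.810 m/s².
T = 3.723 s
3.723 s × (1 min / 60.00 s) = 0.06205 min

0.0620 min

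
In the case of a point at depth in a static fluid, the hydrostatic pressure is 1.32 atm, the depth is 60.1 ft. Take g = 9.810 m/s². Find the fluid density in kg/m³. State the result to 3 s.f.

744 kg/m³

Solving P = ρ·g·h for ρ: ρ = P/(g·h).
P = 1.32 atm = 1.337×10^5 Pa; h = 60.1 ft = 18.32 m; g = 9.810 m/s².
ρ = 744.3 kg/m³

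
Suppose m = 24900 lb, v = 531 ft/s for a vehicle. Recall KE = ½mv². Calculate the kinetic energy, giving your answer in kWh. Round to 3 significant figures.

41.1 kWh

Directly: KE = ½mv².
m = 24900 lb = 11294 kg; v = 531 ft/s = 161.8 m/s.
KE = 1.479×10^8 J
1.479×10^8 J × (1 kWh / 3.600×10^6 J) = 41.09 kWh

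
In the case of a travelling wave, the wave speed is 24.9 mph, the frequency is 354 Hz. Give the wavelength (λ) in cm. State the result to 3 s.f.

Rearranging: λ = v/f.
v = 24.9 mph = 11.13 m/s; f = 354 Hz.
λ = 0.03144 m
0.03144 m × (1 cm / 0.01000 m) = 3.144 cm

3.14 cm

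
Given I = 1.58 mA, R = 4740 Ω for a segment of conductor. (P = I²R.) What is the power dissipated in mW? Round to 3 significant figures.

11.8 mW

P is given directly by: P = I²R.
I = 1.58 mA = 0.001580 A; R = 4740 Ω.
P = 0.01183 W
0.01183 W × (1 mW / 0.001000 W) = 11.83 mW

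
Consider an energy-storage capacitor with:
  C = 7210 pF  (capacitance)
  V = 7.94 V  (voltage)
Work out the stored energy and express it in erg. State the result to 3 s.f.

2.27 erg

Directly: E = ½CV².
C = 7210 pF = 7.210×10^-9 F; V = 7.94 V.
E = 2.273×10^-7 J
2.273×10^-7 J × (1 erg / 1.000×10^-7 J) = 2.273 erg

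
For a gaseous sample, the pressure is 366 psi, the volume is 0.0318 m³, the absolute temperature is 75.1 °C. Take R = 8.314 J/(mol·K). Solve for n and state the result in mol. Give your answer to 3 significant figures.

27.7 mol

Solving PV = nRT for n: n = PV/(RT).
P = 366 psi = 2.523×10^6 Pa; V = 0.0318 m³; T = 75.1 °C = 348.2 K; R = 8.314 J/(mol·K).
n = 27.72 mol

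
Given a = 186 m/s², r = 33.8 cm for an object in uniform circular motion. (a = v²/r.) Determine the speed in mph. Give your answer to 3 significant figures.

Solving a = v²/r for v: v = √(a·r).
a = 186 m/s²; r = 33.8 cm = 0.3380 m.
v = 7.929 m/s
7.929 m/s × (1 mph / 0.4470 m/s) = 17.74 mph

17.7 mph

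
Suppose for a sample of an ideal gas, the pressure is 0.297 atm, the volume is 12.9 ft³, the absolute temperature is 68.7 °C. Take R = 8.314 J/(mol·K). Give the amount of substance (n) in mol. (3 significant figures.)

3.87 mol

Solving PV = nRT for n: n = PV/(RT).
P = 0.297 atm = 30094 Pa; V = 12.9 ft³ = 0.3653 m³; T = 68.7 °C = 341.8 K; R = 8.314 J/(mol·K).
n = 3.868 mol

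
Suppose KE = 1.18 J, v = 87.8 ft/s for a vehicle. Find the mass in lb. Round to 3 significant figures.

Solving KE = ½mv² for m: m = 2·KE/v².
KE = 1.18 J; v = 87.8 ft/s = 26.76 m/s.
m = 0.003295 kg
0.003295 kg × (1 lb / 0.4536 kg) = 0.007265 lb

0.00726 lb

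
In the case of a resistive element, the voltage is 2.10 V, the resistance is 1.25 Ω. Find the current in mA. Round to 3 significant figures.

From Ohm's law: I = V/R.
V = 2.10 V; R = 1.25 Ω.
I = 1.680 A
1.680 A × (1 mA / 0.001000 A) = 1680 mA

1680 mA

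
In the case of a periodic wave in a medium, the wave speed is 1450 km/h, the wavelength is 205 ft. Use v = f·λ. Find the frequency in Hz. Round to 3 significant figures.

Solving v = f·λ for f: f = v/λ.
v = 1450 km/h = 402.8 m/s; λ = 205 ft = 62.48 m.
f = 6.446 Hz

6.45 Hz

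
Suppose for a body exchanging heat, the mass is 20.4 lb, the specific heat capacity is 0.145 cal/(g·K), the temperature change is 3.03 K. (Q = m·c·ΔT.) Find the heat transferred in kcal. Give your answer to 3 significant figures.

Directly: Q = mcΔT.
m = 20.4 lb = 9.253 kg; c = 0.145 cal/(g·K) = 606.7 J/(kg·K); ΔT = 3.03 K.
Q = 17010 J  (the unit combination reduces to kg·m²/s² = J)
17010 J × (1 kcal / 4184 J) = 4.065 kcal

4.07 kcal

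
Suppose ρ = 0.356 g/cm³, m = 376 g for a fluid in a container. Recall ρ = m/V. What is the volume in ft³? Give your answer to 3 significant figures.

0.0373 ft³

Rearranging: V = m/ρ.
ρ = 0.356 g/cm³ = 356.0 kg/m³; m = 376 g = 0.3760 kg.
V = 0.001056 m³
0.001056 m³ × (1 ft³ / 0.02832 m³) = 0.03730 ft³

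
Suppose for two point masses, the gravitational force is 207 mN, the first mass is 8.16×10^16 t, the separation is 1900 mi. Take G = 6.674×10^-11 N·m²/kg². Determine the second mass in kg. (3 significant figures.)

355 kg

Rearranging: m₂ = F·r²/(G·m₁).
F = 207 mN = 0.2070 N; m₁ = 8.16×10^16 t = 8.160×10^19 kg; r = 1900 mi = 3.058×10^6 m; G = 6.674×10^-11 N·m²/kg².
m₂ = 355.4 kg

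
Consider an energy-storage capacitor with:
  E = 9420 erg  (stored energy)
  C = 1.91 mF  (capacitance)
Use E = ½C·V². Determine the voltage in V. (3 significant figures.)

Rearranging E = ½C·V² for V: V = √(2E/C).
E = 9420 erg = 9.420×10^-4 J; C = 1.91 mF = 0.001910 F.
V = 0.9932 V

0.993 V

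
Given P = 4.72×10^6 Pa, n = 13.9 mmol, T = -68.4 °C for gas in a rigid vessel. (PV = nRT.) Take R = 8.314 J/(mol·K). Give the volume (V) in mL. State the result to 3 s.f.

Solving PV = nRT for V: V = nRT/P.
P = 4.72×10^6 Pa; n = 13.9 mmol = 0.01390 mol; T = -68.4 °C = 204.7 K; R = 8.314 J/(mol·K).
V = 5.013×10^-6 m³
5.013×10^-6 m³ × (1 mL / 1.000×10^-6 m³) = 5.013 mL

5.01 mL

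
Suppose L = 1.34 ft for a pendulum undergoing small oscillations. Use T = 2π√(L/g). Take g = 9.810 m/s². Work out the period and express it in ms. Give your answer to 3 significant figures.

1280 ms

Directly: T = 2π√(L/g).
L = 1.34 ft = 0.4084 m; g = 9.810 m/s².
T = 1.282 s
1.282 s × (1 ms / 0.001000 s) = 1282 ms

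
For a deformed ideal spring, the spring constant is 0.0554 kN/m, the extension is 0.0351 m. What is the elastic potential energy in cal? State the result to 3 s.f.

0.00816 cal

Directly: U = ½kx².
k = 0.0554 kN/m = 55.40 N/m; x = 0.0351 m.
U = 0.03413 J
0.03413 J × (1 cal / 4.184 J) = 0.008156 cal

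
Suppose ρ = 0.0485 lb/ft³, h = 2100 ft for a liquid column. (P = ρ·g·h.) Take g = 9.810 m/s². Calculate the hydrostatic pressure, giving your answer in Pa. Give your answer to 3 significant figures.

P is given directly by: P = ρgh.
ρ = 0.0485 lb/ft³ = 0.7769 kg/m³; h = 2100 ft = 640.1 m; g = 9.810 m/s².
P = 4878 Pa

4880 Pa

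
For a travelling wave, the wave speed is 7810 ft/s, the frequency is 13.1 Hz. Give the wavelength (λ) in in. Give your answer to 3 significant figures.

7150 in

Rearranging v = f·λ for λ: λ = v/f.
v = 7810 ft/s = 2380 m/s; f = 13.1 Hz.
λ = 181.7 m
181.7 m × (1 in / 0.02540 m) = 7154 in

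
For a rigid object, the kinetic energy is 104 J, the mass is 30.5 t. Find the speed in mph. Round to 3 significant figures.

Rearranging: v = √(2·KE/m).
KE = 104 J; m = 30.5 t = 30500 kg.
v = 0.08258 m/s
0.08258 m/s × (1 mph / 0.4470 m/s) = 0.1847 mph

0.185 mph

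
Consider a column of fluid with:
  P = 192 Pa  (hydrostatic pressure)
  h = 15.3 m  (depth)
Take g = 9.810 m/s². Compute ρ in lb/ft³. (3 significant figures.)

0.0799 lb/ft³

Rearranging: ρ = P/(g·h).
P = 192 Pa; h = 15.3 m; g = 9.810 m/s².
ρ = 1.279 kg/m³
1.279 kg/m³ × (1 lb/ft³ / 16.02 kg/m³) = 0.07986 lb/ft³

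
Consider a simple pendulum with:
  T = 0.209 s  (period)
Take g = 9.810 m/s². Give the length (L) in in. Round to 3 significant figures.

0.427 in

Rearranging T = 2π√(L/g) for L: L = g·(T/2π)².
T = 0.209 s; g = 9.810 m/s².
L = 0.01085 m
0.01085 m × (1 in / 0.02540 m) = 0.4273 in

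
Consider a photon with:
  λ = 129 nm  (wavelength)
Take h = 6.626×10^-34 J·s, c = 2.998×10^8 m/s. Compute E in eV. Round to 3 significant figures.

E is given directly by: E = hc/λ.
λ = 129 nm = 1.290×10^-7 m; h = 6.626×10^-34 J·s; c = 2.998×10^8 m/s.
E = 1.540×10^-18 J
1.540×10^-18 J × (1 eV / 1.602×10^-19 J) = 9.611 eV

9.61 eV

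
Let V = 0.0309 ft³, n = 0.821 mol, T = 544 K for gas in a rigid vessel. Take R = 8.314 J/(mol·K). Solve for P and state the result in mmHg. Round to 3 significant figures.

31800 mmHg

From the ideal-gas law: P = nRT/V.
V = 0.0309 ft³ = 8.750×10^-4 m³; n = 0.821 mol; T = 544 K; R = 8.314 J/(mol·K).
P = 4.244×10^6 Pa
4.244×10^6 Pa × (1 mmHg / 133.3 Pa) = 31831 mmHg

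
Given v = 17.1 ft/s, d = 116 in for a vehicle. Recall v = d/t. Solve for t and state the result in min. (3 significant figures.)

Rearranging: t = d/v.
v = 17.1 ft/s = 5.212 m/s; d = 116 in = 2.946 m.
t = 0.5653 s
0.5653 s × (1 min / 60.00 s) = 0.009422 min

0.00942 min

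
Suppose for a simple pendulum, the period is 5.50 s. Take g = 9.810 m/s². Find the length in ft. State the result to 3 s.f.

24.7 ft

Rearranging T = 2π√(L/g) for L: L = g·(T/2π)².
T = 5.50 s; g = 9.810 m/s².
L = 7.517 m
7.517 m × (1 ft / 0.3048 m) = 24.66 ft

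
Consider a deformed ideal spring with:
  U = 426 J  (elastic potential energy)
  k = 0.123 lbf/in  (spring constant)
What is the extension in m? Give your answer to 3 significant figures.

Solving U = ½k·x² for x: x = √(2U/k).
U = 426 J; k = 0.123 lbf/in = 21.54 N/m.
x = 6.289 m

6.29 m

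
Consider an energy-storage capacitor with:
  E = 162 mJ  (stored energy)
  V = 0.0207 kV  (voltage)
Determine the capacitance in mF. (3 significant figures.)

0.756 mF

Rearranging: C = 2E/V².
E = 162 mJ = 0.1620 J; V = 0.0207 kV = 20.70 V.
C = 7.561×10^-4 F
7.561×10^-4 F × (1 mF / 0.001000 F) = 0.7561 mF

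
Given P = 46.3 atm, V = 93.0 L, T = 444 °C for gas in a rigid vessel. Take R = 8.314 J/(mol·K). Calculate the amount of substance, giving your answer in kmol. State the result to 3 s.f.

0.0732 kmol

Solving PV = nRT for n: n = PV/(RT).
P = 46.3 atm = 4.691×10^6 Pa; V = 93.0 L = 0.09300 m³; T = 444 °C = 717.1 K; R = 8.314 J/(mol·K).
n = 73.17 mol
73.17 mol × (1 kmol / 1000 mol) = 0.07317 kmol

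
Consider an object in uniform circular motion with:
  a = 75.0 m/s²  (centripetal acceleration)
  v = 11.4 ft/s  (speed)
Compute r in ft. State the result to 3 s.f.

Rearranging a = v²/r for r: r = v²/a.
a = 75.0 m/s²; v = 11.4 ft/s = 3.475 m/s.
r = 0.1610 m
0.1610 m × (1 ft / 0.3048 m) = 0.5282 ft

0.528 ft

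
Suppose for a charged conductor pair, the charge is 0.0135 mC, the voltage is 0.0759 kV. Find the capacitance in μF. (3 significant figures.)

Directly: C = Q/V.
Q = 0.0135 mC = 1.350×10^-5 C; V = 0.0759 kV = 75.90 V.
C = 1.779×10^-7 F
1.779×10^-7 F × (1 μF / 1.000×10^-6 F) = 0.1779 μF

0.178 μF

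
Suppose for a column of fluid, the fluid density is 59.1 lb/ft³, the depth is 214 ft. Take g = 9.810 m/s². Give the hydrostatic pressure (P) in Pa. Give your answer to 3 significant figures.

P is given directly by: P = ρgh.
ρ = 59.1 lb/ft³ = 946.7 kg/m³; h = 214 ft = 65.23 m; g = 9.810 m/s².
P = 6.058×10^5 Pa

6.06×10^5 Pa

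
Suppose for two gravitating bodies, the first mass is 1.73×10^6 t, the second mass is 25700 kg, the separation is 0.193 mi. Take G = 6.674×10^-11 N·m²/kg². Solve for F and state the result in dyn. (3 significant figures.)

3080 dyn

F is given directly by: F = Gm₁m₂/r².
m₁ = 1.73×10^6 t = 1.730×10^9 kg; m₂ = 25700 kg; r = 0.193 mi = 310.6 m; G = 6.674×10^-11 N·m²/kg².
F = 0.03076 N  (the unit combination reduces to kg·m/s² = N)
0.03076 N × (1 dyn / 1.000×10^-5 N) = 3076 dyn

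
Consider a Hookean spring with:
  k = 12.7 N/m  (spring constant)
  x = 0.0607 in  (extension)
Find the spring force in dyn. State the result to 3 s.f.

1960 dyn

From Hooke's law: F = kx.
k = 12.7 N/m; x = 0.0607 in = 0.001542 m.
F = 0.01958 N
0.01958 N × (1 dyn / 1.000×10^-5 N) = 1958 dyn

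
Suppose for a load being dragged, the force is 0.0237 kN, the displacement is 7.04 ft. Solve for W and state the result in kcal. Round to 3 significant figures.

0.0122 kcal

Directly: W = F·d.
F = 0.0237 kN = 23.70 N; d = 7.04 ft = 2.146 m.
W = 50.86 J  (the unit combination reduces to kg·m²/s² = J)
50.86 J × (1 kcal / 4184 J) = 0.01215 kcal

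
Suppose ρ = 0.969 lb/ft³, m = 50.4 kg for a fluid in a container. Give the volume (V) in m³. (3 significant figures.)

3.25 m³

Rearranging ρ = m/V for V: V = m/ρ.
ρ = 0.969 lb/ft³ = 15.52 kg/m³; m = 50.4 kg.
V = 3.247 m³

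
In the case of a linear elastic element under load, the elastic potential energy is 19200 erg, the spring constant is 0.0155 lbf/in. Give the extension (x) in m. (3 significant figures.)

0.0376 m

Solving U = ½k·x² for x: x = √(2U/k).
U = 19200 erg = 0.001920 J; k = 0.0155 lbf/in = 2.714 N/m.
x = 0.03761 m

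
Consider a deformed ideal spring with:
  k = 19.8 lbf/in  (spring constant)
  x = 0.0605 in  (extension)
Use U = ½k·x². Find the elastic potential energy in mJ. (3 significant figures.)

4.09 mJ

U is given directly by: U = ½kx².
k = 19.8 lbf/in = 3468 N/m; x = 0.0605 in = 0.001537 m.
U = 0.004094 J  (the unit combination reduces to kg·m²/s² = J)
0.004094 J × (1 mJ / 0.001000 J) = 4.094 mJ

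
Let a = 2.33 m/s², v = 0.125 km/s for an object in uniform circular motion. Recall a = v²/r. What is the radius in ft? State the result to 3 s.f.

Rearranging: r = v²/a.
a = 2.33 m/s²; v = 0.125 km/s = 125.0 m/s.
r = 6706 m
6706 m × (1 ft / 0.3048 m) = 22001 ft

22000 ft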